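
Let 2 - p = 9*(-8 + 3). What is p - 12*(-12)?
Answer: 191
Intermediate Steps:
p = 47 (p = 2 - 9*(-8 + 3) = 2 - 9*(-5) = 2 - 1*(-45) = 2 + 45 = 47)
p - 12*(-12) = 47 - 12*(-12) = 47 + 144 = 191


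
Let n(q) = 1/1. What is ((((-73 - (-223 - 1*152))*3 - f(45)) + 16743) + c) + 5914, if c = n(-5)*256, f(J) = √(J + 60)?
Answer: 23819 - √105 ≈ 23809.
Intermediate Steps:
n(q) = 1
f(J) = √(60 + J)
c = 256 (c = 1*256 = 256)
((((-73 - (-223 - 1*152))*3 - f(45)) + 16743) + c) + 5914 = ((((-73 - (-223 - 1*152))*3 - √(60 + 45)) + 16743) + 256) + 5914 = ((((-73 - (-223 - 152))*3 - √105) + 16743) + 256) + 5914 = ((((-73 - 1*(-375))*3 - √105) + 16743) + 256) + 5914 = ((((-73 + 375)*3 - √105) + 16743) + 256) + 5914 = (((302*3 - √105) + 16743) + 256) + 5914 = (((906 - √105) + 16743) + 256) + 5914 = ((17649 - √105) + 256) + 5914 = (17905 - √105) + 5914 = 23819 - √105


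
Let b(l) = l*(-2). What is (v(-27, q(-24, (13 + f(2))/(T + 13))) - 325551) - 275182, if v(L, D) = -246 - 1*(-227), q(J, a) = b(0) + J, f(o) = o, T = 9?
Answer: -600752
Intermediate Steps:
b(l) = -2*l
q(J, a) = J (q(J, a) = -2*0 + J = 0 + J = J)
v(L, D) = -19 (v(L, D) = -246 + 227 = -19)
(v(-27, q(-24, (13 + f(2))/(T + 13))) - 325551) - 275182 = (-19 - 325551) - 275182 = -325570 - 275182 = -600752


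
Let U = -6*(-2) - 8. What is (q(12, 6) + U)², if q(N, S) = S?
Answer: 100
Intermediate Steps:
U = 4 (U = 12 - 8 = 4)
(q(12, 6) + U)² = (6 + 4)² = 10² = 100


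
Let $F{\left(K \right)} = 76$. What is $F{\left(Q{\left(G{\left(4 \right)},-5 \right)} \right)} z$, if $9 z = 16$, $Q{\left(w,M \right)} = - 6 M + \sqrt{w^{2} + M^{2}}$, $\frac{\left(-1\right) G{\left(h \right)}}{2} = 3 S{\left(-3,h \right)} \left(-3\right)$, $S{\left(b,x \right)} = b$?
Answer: $\frac{1216}{9} \approx 135.11$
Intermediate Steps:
$G{\left(h \right)} = -54$ ($G{\left(h \right)} = - 2 \cdot 3 \left(-3\right) \left(-3\right) = - 2 \left(\left(-9\right) \left(-3\right)\right) = \left(-2\right) 27 = -54$)
$Q{\left(w,M \right)} = \sqrt{M^{2} + w^{2}} - 6 M$ ($Q{\left(w,M \right)} = - 6 M + \sqrt{M^{2} + w^{2}} = \sqrt{M^{2} + w^{2}} - 6 M$)
$z = \frac{16}{9}$ ($z = \frac{1}{9} \cdot 16 = \frac{16}{9} \approx 1.7778$)
$F{\left(Q{\left(G{\left(4 \right)},-5 \right)} \right)} z = 76 \cdot \frac{16}{9} = \frac{1216}{9}$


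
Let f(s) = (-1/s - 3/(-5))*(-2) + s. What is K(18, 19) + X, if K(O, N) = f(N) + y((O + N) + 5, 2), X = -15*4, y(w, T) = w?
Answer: -9/95 ≈ -0.094737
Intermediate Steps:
f(s) = -6/5 + s + 2/s (f(s) = (-1/s - 3*(-⅕))*(-2) + s = (-1/s + ⅗)*(-2) + s = (⅗ - 1/s)*(-2) + s = (-6/5 + 2/s) + s = -6/5 + s + 2/s)
X = -60
K(O, N) = 19/5 + O + 2*N + 2/N (K(O, N) = (-6/5 + N + 2/N) + ((O + N) + 5) = (-6/5 + N + 2/N) + ((N + O) + 5) = (-6/5 + N + 2/N) + (5 + N + O) = 19/5 + O + 2*N + 2/N)
K(18, 19) + X = (19/5 + 18 + 2*19 + 2/19) - 60 = (19/5 + 18 + 38 + 2*(1/19)) - 60 = (19/5 + 18 + 38 + 2/19) - 60 = 5691/95 - 60 = -9/95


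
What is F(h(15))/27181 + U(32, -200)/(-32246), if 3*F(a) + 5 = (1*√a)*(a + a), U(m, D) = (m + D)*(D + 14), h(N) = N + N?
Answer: -1274108447/1314717789 + 20*√30/27181 ≈ -0.96508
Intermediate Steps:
h(N) = 2*N
U(m, D) = (14 + D)*(D + m) (U(m, D) = (D + m)*(14 + D) = (14 + D)*(D + m))
F(a) = -5/3 + 2*a^(3/2)/3 (F(a) = -5/3 + ((1*√a)*(a + a))/3 = -5/3 + (√a*(2*a))/3 = -5/3 + (2*a^(3/2))/3 = -5/3 + 2*a^(3/2)/3)
F(h(15))/27181 + U(32, -200)/(-32246) = (-5/3 + 2*(2*15)^(3/2)/3)/27181 + ((-200)² + 14*(-200) + 14*32 - 200*32)/(-32246) = (-5/3 + 2*30^(3/2)/3)*(1/27181) + (40000 - 2800 + 448 - 6400)*(-1/32246) = (-5/3 + 2*(30*√30)/3)*(1/27181) + 31248*(-1/32246) = (-5/3 + 20*√30)*(1/27181) - 15624/16123 = (-5/81543 + 20*√30/27181) - 15624/16123 = -1274108447/1314717789 + 20*√30/27181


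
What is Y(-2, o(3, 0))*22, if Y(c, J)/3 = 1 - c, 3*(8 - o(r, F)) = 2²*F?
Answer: 198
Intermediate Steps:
o(r, F) = 8 - 4*F/3 (o(r, F) = 8 - 2²*F/3 = 8 - 4*F/3)
Y(c, J) = 3 - 3*c (Y(c, J) = 3*(1 - c) = 3 - 3*c)
Y(-2, o(3, 0))*22 = (3 - 3*(-2))*22 = (3 + 6)*22 = 9*22 = 198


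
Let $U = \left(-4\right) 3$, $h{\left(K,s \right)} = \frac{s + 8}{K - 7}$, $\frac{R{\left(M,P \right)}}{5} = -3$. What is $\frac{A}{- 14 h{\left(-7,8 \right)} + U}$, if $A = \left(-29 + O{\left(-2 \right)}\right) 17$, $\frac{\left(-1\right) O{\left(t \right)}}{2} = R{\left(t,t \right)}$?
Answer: $\frac{17}{4} \approx 4.25$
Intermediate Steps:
$R{\left(M,P \right)} = -15$ ($R{\left(M,P \right)} = 5 \left(-3\right) = -15$)
$O{\left(t \right)} = 30$ ($O{\left(t \right)} = \left(-2\right) \left(-15\right) = 30$)
$h{\left(K,s \right)} = \frac{8 + s}{-7 + K}$
$A = 17$ ($A = \left(-29 + 30\right) 17 = 1 \cdot 17 = 17$)
$U = -12$
$\frac{A}{- 14 h{\left(-7,8 \right)} + U} = \frac{17}{- 14 \frac{8 + 8}{-7 - 7} - 12} = \frac{17}{- 14 \frac{1}{-14} \cdot 16 - 12} = \frac{17}{- 14 \left(\left(- \frac{1}{14}\right) 16\right) - 12} = \frac{17}{\left(-14\right) \left(- \frac{8}{7}\right) - 12} = \frac{17}{16 - 12} = \frac{17}{4}$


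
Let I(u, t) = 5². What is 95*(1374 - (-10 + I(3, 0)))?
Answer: 129105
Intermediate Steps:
I(u, t) = 25
95*(1374 - (-10 + I(3, 0))) = 95*(1374 - (-10 + 25)) = 95*(1374 - 1*15) = 95*(1374 - 15) = 95*1359 = 129105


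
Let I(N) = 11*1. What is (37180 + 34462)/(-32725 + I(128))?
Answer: -35821/16357 ≈ -2.1899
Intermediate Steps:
I(N) = 11
(37180 + 34462)/(-32725 + I(128)) = (37180 + 34462)/(-32725 + 11) = 71642/(-32714) = 71642*(-1/32714) = -35821/16357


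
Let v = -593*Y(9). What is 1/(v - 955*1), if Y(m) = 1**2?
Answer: -1/1548 ≈ -0.00064600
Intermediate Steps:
Y(m) = 1
v = -593 (v = -593*1 = -593)
1/(v - 955*1) = 1/(-593 - 955*1) = 1/(-593 - 955) = 1/(-1548) = -1/1548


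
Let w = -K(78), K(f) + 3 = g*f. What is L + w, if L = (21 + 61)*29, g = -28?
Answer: 4565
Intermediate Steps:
L = 2378 (L = 82*29 = 2378)
K(f) = -3 - 28*f
w = 2187 (w = -(-3 - 28*78) = -(-3 - 2184) = -1*(-2187) = 2187)
L + w = 2378 + 2187 = 4565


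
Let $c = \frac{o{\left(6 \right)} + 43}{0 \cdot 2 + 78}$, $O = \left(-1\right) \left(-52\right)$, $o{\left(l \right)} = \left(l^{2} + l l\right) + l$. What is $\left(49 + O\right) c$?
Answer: $\frac{12221}{78} \approx 156.68$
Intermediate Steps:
$o{\left(l \right)} = l + 2 l^{2}$ ($o{\left(l \right)} = \left(l^{2} + l^{2}\right) + l = 2 l^{2} + l = l + 2 l^{2}$)
$O = 52$
$c = \frac{121}{78}$ ($c = \frac{6 \left(1 + 2 \cdot 6\right) + 43}{0 \cdot 2 + 78} = \frac{6 \left(1 + 12\right) + 43}{0 + 78} = \frac{6 \cdot 13 + 43}{78} = \left(78 + 43\right) \frac{1}{78} = 121 \cdot \frac{1}{78} = \frac{121}{78} \approx 1.5513$)
$\left(49 + O\right) c = \left(49 + 52\right) \frac{121}{78} = 101 \cdot \frac{121}{78} = \frac{12221}{78}$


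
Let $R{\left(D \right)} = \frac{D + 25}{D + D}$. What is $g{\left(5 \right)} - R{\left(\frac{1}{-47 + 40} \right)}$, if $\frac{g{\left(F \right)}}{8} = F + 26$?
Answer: $335$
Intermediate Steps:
$g{\left(F \right)} = 208 + 8 F$ ($g{\left(F \right)} = 8 \left(F + 26\right) = 8 \left(26 + F\right) = 208 + 8 F$)
$R{\left(D \right)} = \frac{25 + D}{2 D}$
$g{\left(5 \right)} - R{\left(\frac{1}{-47 + 40} \right)} = \left(208 + 8 \cdot 5\right) - \frac{25 + \frac{1}{-47 + 40}}{2 \frac{1}{-47 + 40}} = \left(208 + 40\right) - \frac{25 + \frac{1}{-7}}{2 \frac{1}{-7}} = 248 - \frac{25 - \frac{1}{7}}{2 \left(- \frac{1}{7}\right)} = 248 - \frac{1}{2} \left(-7\right) \frac{174}{7} = 248 - -87 = 248 + 87 = 335$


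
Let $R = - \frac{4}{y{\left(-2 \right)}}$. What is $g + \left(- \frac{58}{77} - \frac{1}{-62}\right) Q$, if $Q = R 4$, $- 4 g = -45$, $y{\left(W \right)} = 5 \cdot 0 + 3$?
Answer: $\frac{144951}{9548} \approx 15.181$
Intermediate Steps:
$y{\left(W \right)} = 3$ ($y{\left(W \right)} = 0 + 3 = 3$)
$R = - \frac{4}{3} \approx -1.3333$
$g = \frac{45}{4}$ ($g = \left(- \frac{1}{4}\right) \left(-45\right) = \frac{45}{4} \approx 11.25$)
$Q = - \frac{16}{3}$ ($Q = \left(- \frac{4}{3}\right) 4 = - \frac{16}{3} \approx -5.3333$)
$g + \left(- \frac{58}{77} - \frac{1}{-62}\right) Q = \frac{45}{4} + \left(- \frac{58}{77} - \frac{1}{-62}\right) \left(- \frac{16}{3}\right) = \frac{45}{4} + \left(\left(-58\right) \frac{1}{77} - - \frac{1}{62}\right) \left(- \frac{16}{3}\right) = \frac{45}{4} + \left(- \frac{58}{77} + \frac{1}{62}\right) \left(- \frac{16}{3}\right) = \frac{45}{4} - - \frac{9384}{2387} = \frac{45}{4} + \frac{9384}{2387} = \frac{144951}{9548}$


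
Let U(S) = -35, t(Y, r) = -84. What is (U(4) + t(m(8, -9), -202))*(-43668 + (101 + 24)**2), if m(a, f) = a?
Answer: 3337117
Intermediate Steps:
(U(4) + t(m(8, -9), -202))*(-43668 + (101 + 24)**2) = (-35 - 84)*(-43668 + (101 + 24)**2) = -119*(-43668 + 125**2) = -119*(-43668 + 15625) = -119*(-28043) = 3337117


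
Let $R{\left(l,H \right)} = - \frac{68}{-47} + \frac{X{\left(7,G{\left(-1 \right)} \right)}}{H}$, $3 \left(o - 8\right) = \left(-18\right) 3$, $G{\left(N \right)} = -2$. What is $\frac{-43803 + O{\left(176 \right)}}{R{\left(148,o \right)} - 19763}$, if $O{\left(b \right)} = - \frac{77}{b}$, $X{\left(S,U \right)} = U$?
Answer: $\frac{164700925}{74302688} \approx 2.2166$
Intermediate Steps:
$o = -10$ ($o = 8 + \frac{\left(-18\right) 3}{3} = 8 + \frac{1}{3} \left(-54\right) = 8 - 18 = -10$)
$R{\left(l,H \right)} = \frac{68}{47} - \frac{2}{H}$ ($R{\left(l,H \right)} = - \frac{68}{-47} - \frac{2}{H} = \left(-68\right) \left(- \frac{1}{47}\right) - \frac{2}{H} = \frac{68}{47} - \frac{2}{H}$)
$\frac{-43803 + O{\left(176 \right)}}{R{\left(148,o \right)} - 19763} = \frac{-43803 - \frac{77}{176}}{\left(\frac{68}{47} - \frac{2}{-10}\right) - 19763} = \frac{-43803 - \frac{7}{16}}{\left(\frac{68}{47} - - \frac{1}{5}\right) - 19763} = \frac{-43803 - \frac{7}{16}}{\left(\frac{68}{47} + \frac{1}{5}\right) - 19763} = - \frac{700855}{16 \left(\frac{387}{235} - 19763\right)} = - \frac{700855}{16 \left(- \frac{4643918}{235}\right)} = \left(- \frac{700855}{16}\right) \left(- \frac{235}{4643918}\right) = \frac{164700925}{74302688}$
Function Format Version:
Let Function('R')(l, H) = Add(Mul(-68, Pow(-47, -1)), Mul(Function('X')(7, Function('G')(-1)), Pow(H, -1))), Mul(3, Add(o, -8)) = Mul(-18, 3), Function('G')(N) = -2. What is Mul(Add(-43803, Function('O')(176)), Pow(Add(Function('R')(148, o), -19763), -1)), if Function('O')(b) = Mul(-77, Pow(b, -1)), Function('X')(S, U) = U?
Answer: Rational(164700925, 74302688) ≈ 2.2166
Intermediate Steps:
o = -10 (o = Add(8, Mul(Rational(1, 3), Mul(-18, 3))) = Add(8, Mul(Rational(1, 3), -54)) = Add(8, -18) = -10)
Function('R')(l, H) = Add(Rational(68, 47), Mul(-2, Pow(H, -1))) (Function('R')(l, H) = Add(Mul(-68, Pow(-47, -1)), Mul(-2, Pow(H, -1))) = Add(Mul(-68, Rational(-1, 47)), Mul(-2, Pow(H, -1))) = Add(Rational(68, 47), Mul(-2, Pow(H, -1))))
Mul(Add(-43803, Function('O')(176)), Pow(Add(Function('R')(148, o), -19763), -1)) = Mul(Add(-43803, Mul(-77, Pow(176, -1))), Pow(Add(Add(Rational(68, 47), Mul(-2, Pow(-10, -1))), -19763), -1)) = Mul(Add(-43803, Mul(-77, Rational(1, 176))), Pow(Add(Add(Rational(68, 47), Mul(-2, Rational(-1, 10))), -19763), -1)) = Mul(Add(-43803, Rational(-7, 16)), Pow(Add(Add(Rational(68, 47), Rational(1, 5)), -19763), -1)) = Mul(Rational(-700855, 16), Pow(Add(Rational(387, 235), -19763), -1)) = Mul(Rational(-700855, 16), Pow(Rational(-4643918, 235), -1)) = Mul(Rational(-700855, 16), Rational(-235, 4643918)) = Rational(164700925, 74302688)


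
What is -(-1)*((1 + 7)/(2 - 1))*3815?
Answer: 30520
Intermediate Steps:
-(-1)*((1 + 7)/(2 - 1))*3815 = -(-1)*(8/1)*3815 = -(-1)*(8*1)*3815 = -(-1)*8*3815 = -(-1)*30520 = -1*(-30520) = 30520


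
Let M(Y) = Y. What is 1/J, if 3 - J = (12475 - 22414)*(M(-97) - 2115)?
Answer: -1/21985065 ≈ -4.5485e-8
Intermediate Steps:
J = -21985065 (J = 3 - (12475 - 22414)*(-97 - 2115) = 3 - (-9939)*(-2212) = 3 - 1*21985068 = 3 - 21985068 = -21985065)
1/J = 1/(-21985065) = -1/21985065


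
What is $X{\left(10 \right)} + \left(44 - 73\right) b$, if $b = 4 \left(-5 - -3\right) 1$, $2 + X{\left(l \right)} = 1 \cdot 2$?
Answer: $232$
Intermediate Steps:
$X{\left(l \right)} = 0$ ($X{\left(l \right)} = -2 + 1 \cdot 2 = -2 + 2 = 0$)
$b = -8$ ($b = 4 \left(-5 + 3\right) 1 = 4 \left(-2\right) 1 = \left(-8\right) 1 = -8$)
$X{\left(10 \right)} + \left(44 - 73\right) b = 0 + \left(44 - 73\right) \left(-8\right) = 0 - -232 = 0 + 232 = 232$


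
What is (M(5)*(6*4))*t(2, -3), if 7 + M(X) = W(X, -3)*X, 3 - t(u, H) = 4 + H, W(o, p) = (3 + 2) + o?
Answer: 2064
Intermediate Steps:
W(o, p) = 5 + o
t(u, H) = -1 - H (t(u, H) = 3 - (4 + H) = 3 + (-4 - H) = -1 - H)
M(X) = -7 + X*(5 + X) (M(X) = -7 + (5 + X)*X = -7 + X*(5 + X))
(M(5)*(6*4))*t(2, -3) = ((-7 + 5*(5 + 5))*(6*4))*(-1 - 1*(-3)) = ((-7 + 5*10)*24)*(-1 + 3) = ((-7 + 50)*24)*2 = (43*24)*2 = 1032*2 = 2064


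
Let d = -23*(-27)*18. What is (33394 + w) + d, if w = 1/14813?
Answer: 660245037/14813 ≈ 44572.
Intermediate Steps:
w = 1/14813 ≈ 6.7508e-5
d = 11178 (d = 621*18 = 11178)
(33394 + w) + d = (33394 + 1/14813) + 11178 = 494665323/14813 + 11178 = 660245037/14813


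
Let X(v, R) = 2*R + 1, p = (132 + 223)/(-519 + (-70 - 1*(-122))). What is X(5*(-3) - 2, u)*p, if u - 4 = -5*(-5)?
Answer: -20945/467 ≈ -44.850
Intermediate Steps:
u = 29 (u = 4 - 5*(-5) = 4 + 25 = 29)
p = -355/467 (p = 355/(-519 + (-70 + 122)) = 355/(-519 + 52) = 355/(-467) = 355*(-1/467) = -355/467 ≈ -0.76017)
X(v, R) = 1 + 2*R
X(5*(-3) - 2, u)*p = (1 + 2*29)*(-355/467) = (1 + 58)*(-355/467) = 59*(-355/467) = -20945/467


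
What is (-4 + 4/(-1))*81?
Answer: -648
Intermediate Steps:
(-4 + 4/(-1))*81 = (-4 - 1*4)*81 = (-4 - 4)*81 = -8*81 = -648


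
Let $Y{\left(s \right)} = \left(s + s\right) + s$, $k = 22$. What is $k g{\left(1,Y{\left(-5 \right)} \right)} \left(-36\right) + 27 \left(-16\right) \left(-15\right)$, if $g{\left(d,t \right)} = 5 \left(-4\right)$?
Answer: $22320$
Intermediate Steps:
$Y{\left(s \right)} = 3 s$ ($Y{\left(s \right)} = 2 s + s = 3 s$)
$g{\left(d,t \right)} = -20$
$k g{\left(1,Y{\left(-5 \right)} \right)} \left(-36\right) + 27 \left(-16\right) \left(-15\right) = 22 \left(-20\right) \left(-36\right) + 27 \left(-16\right) \left(-15\right) = \left(-440\right) \left(-36\right) - -6480 = 15840 + 6480 = 22320$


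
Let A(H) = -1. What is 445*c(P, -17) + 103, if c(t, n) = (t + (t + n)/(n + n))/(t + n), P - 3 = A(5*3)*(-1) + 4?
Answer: -93527/306 ≈ -305.64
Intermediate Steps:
P = 8 (P = 3 + (-1*(-1) + 4) = 3 + (1 + 4) = 3 + 5 = 8)
c(t, n) = (t + (n + t)/(2*n))/(n + t) (c(t, n) = (t + (n + t)/((2*n)))/(n + t) = (t + (n + t)*(1/(2*n)))/(n + t) = (t + (n + t)/(2*n))/(n + t))
445*c(P, -17) + 103 = 445*((½)*(-17 + 8 + 2*(-17)*8)/(-17*(-17 + 8))) + 103 = 445*((½)*(-1/17)*(-17 + 8 - 272)/(-9)) + 103 = 445*((½)*(-1/17)*(-⅑)*(-281)) + 103 = 445*(-281/306) + 103 = -125045/306 + 103 = -93527/306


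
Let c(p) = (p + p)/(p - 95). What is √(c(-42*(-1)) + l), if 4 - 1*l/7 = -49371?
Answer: √970856173/53 ≈ 587.90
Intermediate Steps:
l = 345625 (l = 28 - 7*(-49371) = 28 + 345597 = 345625)
c(p) = 2*p/(-95 + p) (c(p) = (2*p)/(-95 + p) = 2*p/(-95 + p))
√(c(-42*(-1)) + l) = √(2*(-42*(-1))/(-95 - 42*(-1)) + 345625) = √(2*42/(-95 + 42) + 345625) = √(2*42/(-53) + 345625) = √(2*42*(-1/53) + 345625) = √(-84/53 + 345625) = √(18318041/53) = √970856173/53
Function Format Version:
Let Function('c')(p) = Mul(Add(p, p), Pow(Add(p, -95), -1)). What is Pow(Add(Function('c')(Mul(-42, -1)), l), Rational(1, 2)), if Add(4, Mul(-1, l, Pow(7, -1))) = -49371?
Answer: Mul(Rational(1, 53), Pow(970856173, Rational(1, 2))) ≈ 587.90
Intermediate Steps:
l = 345625 (l = Add(28, Mul(-7, -49371)) = Add(28, 345597) = 345625)
Function('c')(p) = Mul(2, p, Pow(Add(-95, p), -1)) (Function('c')(p) = Mul(Mul(2, p), Pow(Add(-95, p), -1)) = Mul(2, p, Pow(Add(-95, p), -1)))
Pow(Add(Function('c')(Mul(-42, -1)), l), Rational(1, 2)) = Pow(Add(Mul(2, Mul(-42, -1), Pow(Add(-95, Mul(-42, -1)), -1)), 345625), Rational(1, 2)) = Pow(Add(Mul(2, 42, Pow(Add(-95, 42), -1)), 345625), Rational(1, 2)) = Pow(Add(Mul(2, 42, Pow(-53, -1)), 345625), Rational(1, 2)) = Pow(Add(Mul(2, 42, Rational(-1, 53)), 345625), Rational(1, 2)) = Pow(Add(Rational(-84, 53), 345625), Rational(1, 2)) = Pow(Rational(18318041, 53), Rational(1, 2)) = Mul(Rational(1, 53), Pow(970856173, Rational(1, 2)))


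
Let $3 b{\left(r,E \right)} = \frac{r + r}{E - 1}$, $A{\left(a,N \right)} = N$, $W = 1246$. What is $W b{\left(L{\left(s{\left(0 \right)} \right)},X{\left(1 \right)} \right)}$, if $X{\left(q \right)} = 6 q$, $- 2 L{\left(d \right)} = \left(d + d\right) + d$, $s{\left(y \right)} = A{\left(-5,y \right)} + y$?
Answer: $0$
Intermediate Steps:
$s{\left(y \right)} = 2 y$ ($s{\left(y \right)} = y + y = 2 y$)
$L{\left(d \right)} = - \frac{3 d}{2}$ ($L{\left(d \right)} = - \frac{\left(d + d\right) + d}{2} = - \frac{2 d + d}{2} = - \frac{3 d}{2}$)
$b{\left(r,E \right)} = \frac{2 r}{3 \left(-1 + E\right)}$ ($b{\left(r,E \right)} = \frac{\left(r + r\right) \frac{1}{E - 1}}{3} = \frac{2 r \frac{1}{-1 + E}}{3} = \frac{2 r}{3 \left(-1 + E\right)}$)
$W b{\left(L{\left(s{\left(0 \right)} \right)},X{\left(1 \right)} \right)} = 1246 \frac{2 \left(- \frac{3 \cdot 2 \cdot 0}{2}\right)}{3 \left(-1 + 6 \cdot 1\right)} = 1246 \frac{2 \left(\left(- \frac{3}{2}\right) 0\right)}{3 \left(-1 + 6\right)} = 1246 \cdot \frac{2}{3} \cdot 0 \cdot \frac{1}{5} = 1246 \cdot 0 = 0$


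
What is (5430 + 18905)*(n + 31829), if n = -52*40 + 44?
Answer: 725012655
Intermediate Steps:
n = -2036 (n = -2080 + 44 = -2036)
(5430 + 18905)*(n + 31829) = (5430 + 18905)*(-2036 + 31829) = 24335*29793 = 725012655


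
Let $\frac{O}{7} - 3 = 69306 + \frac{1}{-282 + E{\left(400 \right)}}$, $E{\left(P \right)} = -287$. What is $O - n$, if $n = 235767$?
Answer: $\frac{141906317}{569} \approx 2.494 \cdot 10^{5}$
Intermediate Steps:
$O = \frac{276057740}{569}$ ($O = 21 + 7 \left(69306 + \frac{1}{-282 - 287}\right) = 21 + 7 \left(69306 + \frac{1}{-569}\right) = 21 + 7 \left(69306 - \frac{1}{569}\right) = 21 + 7 \cdot \frac{39435113}{569} = 21 + \frac{276045791}{569} = \frac{276057740}{569} \approx 4.8516 \cdot 10^{5}$)
$O - n = \frac{276057740}{569} - 235767 = \frac{141906317}{569}$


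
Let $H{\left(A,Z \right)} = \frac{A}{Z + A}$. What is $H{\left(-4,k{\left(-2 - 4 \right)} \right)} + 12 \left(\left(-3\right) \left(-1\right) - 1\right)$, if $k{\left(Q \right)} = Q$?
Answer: $\frac{122}{5} \approx 24.4$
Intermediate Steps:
$H{\left(A,Z \right)} = \frac{A}{A + Z}$
$H{\left(-4,k{\left(-2 - 4 \right)} \right)} + 12 \left(\left(-3\right) \left(-1\right) - 1\right) = - \frac{4}{-4 - 6} + 12 \left(\left(-3\right) \left(-1\right) - 1\right) = - \frac{4}{-4 - 6} + 12 \left(3 - 1\right) = - \frac{4}{-4 - 6} + 12 \cdot 2 = - \frac{4}{-10} + 24 = \left(-4\right) \left(- \frac{1}{10}\right) + 24 = \frac{2}{5} + 24 = \frac{122}{5}$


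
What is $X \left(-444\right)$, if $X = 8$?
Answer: $-3552$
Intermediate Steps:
$X \left(-444\right) = 8 \left(-444\right) = -3552$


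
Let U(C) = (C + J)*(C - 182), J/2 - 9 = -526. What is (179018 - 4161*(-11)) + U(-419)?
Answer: 1098042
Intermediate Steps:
J = -1034 (J = 18 + 2*(-526) = 18 - 1052 = -1034)
U(C) = (-1034 + C)*(-182 + C) (U(C) = (C - 1034)*(C - 182) = (-1034 + C)*(-182 + C))
(179018 - 4161*(-11)) + U(-419) = (179018 - 4161*(-11)) + (188188 + (-419)² - 1216*(-419)) = (179018 + 45771) + (188188 + 175561 + 509504) = 224789 + 873253 = 1098042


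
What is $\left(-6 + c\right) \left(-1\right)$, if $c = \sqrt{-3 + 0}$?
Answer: $6 - i \sqrt{3} \approx 6.0 - 1.732 i$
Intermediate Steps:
$c = i \sqrt{3}$ ($c = \sqrt{-3} = i \sqrt{3} \approx 1.732 i$)
$\left(-6 + c\right) \left(-1\right) = \left(-6 + i \sqrt{3}\right) \left(-1\right) = 6 - i \sqrt{3}$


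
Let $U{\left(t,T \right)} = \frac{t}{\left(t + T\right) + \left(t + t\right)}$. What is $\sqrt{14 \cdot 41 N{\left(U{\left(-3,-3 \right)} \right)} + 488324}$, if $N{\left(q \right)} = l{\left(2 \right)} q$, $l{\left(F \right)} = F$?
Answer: $\sqrt{488611} \approx 699.01$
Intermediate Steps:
$U{\left(t,T \right)} = \frac{t}{T + 3 t}$ ($U{\left(t,T \right)} = \frac{t}{\left(T + t\right) + 2 t} = \frac{t}{T + 3 t}$)
$N{\left(q \right)} = 2 q$
$\sqrt{14 \cdot 41 N{\left(U{\left(-3,-3 \right)} \right)} + 488324} = \sqrt{14 \cdot 41 \cdot 2 \left(- \frac{3}{-3 + 3 \left(-3\right)}\right) + 488324} = \sqrt{574 \cdot 2 \left(- \frac{3}{-3 - 9}\right) + 488324} = \sqrt{574 \cdot 2 \left(- \frac{3}{-12}\right) + 488324} = \sqrt{574 \cdot 2 \left(\left(-3\right) \left(- \frac{1}{12}\right)\right) + 488324} = \sqrt{574 \cdot 2 \cdot \frac{1}{4} + 488324} = \sqrt{574 \cdot \frac{1}{2} + 488324} = \sqrt{287 + 488324} = \sqrt{488611}$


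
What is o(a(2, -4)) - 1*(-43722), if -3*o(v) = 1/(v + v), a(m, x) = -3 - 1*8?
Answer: 2885653/66 ≈ 43722.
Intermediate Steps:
a(m, x) = -11 (a(m, x) = -3 - 8 = -11)
o(v) = -1/(6*v) (o(v) = -1/(3*(v + v)) = -1/(2*v)/3 = -1/(6*v))
o(a(2, -4)) - 1*(-43722) = -1/6/(-11) - 1*(-43722) = -1/6*(-1/11) + 43722 = 1/66 + 43722 = 2885653/66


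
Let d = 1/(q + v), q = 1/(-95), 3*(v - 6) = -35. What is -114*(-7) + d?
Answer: 1290879/1618 ≈ 797.82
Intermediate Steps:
v = -17/3 (v = 6 + (⅓)*(-35) = 6 - 35/3 = -17/3 ≈ -5.6667)
q = -1/95 ≈ -0.010526
d = -285/1618 (d = 1/(-1/95 - 17/3) = 1/(-1618/285) = -285/1618 ≈ -0.17614)
-114*(-7) + d = -114*(-7) - 285/1618 = 798 - 285/1618 = 1290879/1618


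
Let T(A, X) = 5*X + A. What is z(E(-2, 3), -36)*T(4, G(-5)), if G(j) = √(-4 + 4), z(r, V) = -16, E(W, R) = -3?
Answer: -64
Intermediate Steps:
G(j) = 0 (G(j) = √0 = 0)
T(A, X) = A + 5*X
z(E(-2, 3), -36)*T(4, G(-5)) = -16*(4 + 5*0) = -16*(4 + 0) = -16*4 = -64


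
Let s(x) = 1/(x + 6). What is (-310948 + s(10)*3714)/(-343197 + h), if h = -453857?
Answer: 2485727/6376432 ≈ 0.38983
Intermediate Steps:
s(x) = 1/(6 + x)
(-310948 + s(10)*3714)/(-343197 + h) = (-310948 + 3714/(6 + 10))/(-343197 - 453857) = (-310948 + 3714/16)/(-797054) = (-310948 + (1/16)*3714)*(-1/797054) = (-310948 + 1857/8)*(-1/797054) = -2485727/8*(-1/797054) = 2485727/6376432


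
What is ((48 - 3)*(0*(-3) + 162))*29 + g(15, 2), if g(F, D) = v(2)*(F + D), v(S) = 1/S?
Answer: 422837/2 ≈ 2.1142e+5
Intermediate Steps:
v(S) = 1/S
g(F, D) = D/2 + F/2 (g(F, D) = (F + D)/2 = (D + F)/2 = D/2 + F/2)
((48 - 3)*(0*(-3) + 162))*29 + g(15, 2) = ((48 - 3)*(0*(-3) + 162))*29 + ((½)*2 + (½)*15) = (45*(0 + 162))*29 + (1 + 15/2) = (45*162)*29 + 17/2 = 7290*29 + 17/2 = 211410 + 17/2 = 422837/2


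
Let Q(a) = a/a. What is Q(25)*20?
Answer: 20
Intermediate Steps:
Q(a) = 1
Q(25)*20 = 1*20 = 20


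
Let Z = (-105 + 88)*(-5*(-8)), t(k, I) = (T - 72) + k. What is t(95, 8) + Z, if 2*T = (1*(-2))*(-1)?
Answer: -656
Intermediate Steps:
T = 1 (T = ((1*(-2))*(-1))/2 = (-2*(-1))/2 = (1/2)*2 = 1)
t(k, I) = -71 + k (t(k, I) = (1 - 72) + k = -71 + k)
Z = -680 (Z = -17*40 = -680)
t(95, 8) + Z = (-71 + 95) - 680 = 24 - 680 = -656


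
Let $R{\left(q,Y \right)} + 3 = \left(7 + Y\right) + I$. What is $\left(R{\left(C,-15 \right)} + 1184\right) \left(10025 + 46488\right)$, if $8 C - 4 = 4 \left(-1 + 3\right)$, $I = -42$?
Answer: $63916203$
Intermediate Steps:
$C = \frac{3}{2}$ ($C = \frac{1}{2} + \frac{4 \left(-1 + 3\right)}{8} = \frac{1}{2} + \frac{4 \cdot 2}{8} = \frac{1}{2} + \frac{1}{8} \cdot 8 = \frac{1}{2} + 1 = \frac{3}{2} \approx 1.5$)
$R{\left(q,Y \right)} = -38 + Y$ ($R{\left(q,Y \right)} = -3 + \left(\left(7 + Y\right) - 42\right) = -3 + \left(-35 + Y\right) = -38 + Y$)
$\left(R{\left(C,-15 \right)} + 1184\right) \left(10025 + 46488\right) = \left(\left(-38 - 15\right) + 1184\right) \left(10025 + 46488\right) = \left(-53 + 1184\right) 56513 = 1131 \cdot 56513 = 63916203$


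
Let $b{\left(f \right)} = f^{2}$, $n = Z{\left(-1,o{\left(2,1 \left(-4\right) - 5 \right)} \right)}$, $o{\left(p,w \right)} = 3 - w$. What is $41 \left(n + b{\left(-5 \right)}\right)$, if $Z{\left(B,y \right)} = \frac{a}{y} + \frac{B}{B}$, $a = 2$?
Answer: $\frac{6437}{6} \approx 1072.8$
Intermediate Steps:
$Z{\left(B,y \right)} = 1 + \frac{2}{y}$ ($Z{\left(B,y \right)} = \frac{2}{y} + \frac{B}{B} = \frac{2}{y} + 1 = 1 + \frac{2}{y}$)
$n = \frac{7}{6}$ ($n = \frac{2 + \left(3 - \left(1 \left(-4\right) - 5\right)\right)}{3 - \left(1 \left(-4\right) - 5\right)} = \frac{2 + \left(3 - \left(-4 - 5\right)\right)}{3 - \left(-4 - 5\right)} = \frac{2 + \left(3 - -9\right)}{3 - -9} = \frac{2 + \left(3 + 9\right)}{3 + 9} = \frac{2 + 12}{12} = \frac{1}{12} \cdot 14 = \frac{7}{6} \approx 1.1667$)
$41 \left(n + b{\left(-5 \right)}\right) = 41 \left(\frac{7}{6} + \left(-5\right)^{2}\right) = 41 \left(\frac{7}{6} + 25\right) = 41 \cdot \frac{157}{6} = \frac{6437}{6}$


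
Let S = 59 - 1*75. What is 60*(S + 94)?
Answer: 4680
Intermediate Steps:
S = -16 (S = 59 - 75 = -16)
60*(S + 94) = 60*(-16 + 94) = 60*78 = 4680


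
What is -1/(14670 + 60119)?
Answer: -1/74789 ≈ -1.3371e-5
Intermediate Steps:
-1/(14670 + 60119) = -1/74789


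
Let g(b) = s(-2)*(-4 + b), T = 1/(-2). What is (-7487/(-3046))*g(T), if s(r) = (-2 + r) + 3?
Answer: 67383/6092 ≈ 11.061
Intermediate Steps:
s(r) = 1 + r
T = -½ ≈ -0.50000
g(b) = 4 - b (g(b) = (1 - 2)*(-4 + b) = -(-4 + b) = 4 - b)
(-7487/(-3046))*g(T) = (-7487/(-3046))*(4 - 1*(-½)) = (-7487*(-1/3046))*(4 + ½) = (7487/3046)*(9/2) = 67383/6092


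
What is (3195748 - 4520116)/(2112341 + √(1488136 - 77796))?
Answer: -932505608496/1487327696647 + 882912*√352585/1487327696647 ≈ -0.62661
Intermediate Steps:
(3195748 - 4520116)/(2112341 + √(1488136 - 77796)) = -1324368/(2112341 + √1410340) = -1324368/(2112341 + 2*√352585)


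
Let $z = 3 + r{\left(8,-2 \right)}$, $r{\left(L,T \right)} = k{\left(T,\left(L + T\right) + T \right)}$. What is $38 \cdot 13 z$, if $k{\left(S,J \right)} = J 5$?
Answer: $11362$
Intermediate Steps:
$k{\left(S,J \right)} = 5 J$
$r{\left(L,T \right)} = 5 L + 10 T$ ($r{\left(L,T \right)} = 5 \left(\left(L + T\right) + T\right) = 5 \left(L + 2 T\right) = 5 L + 10 T$)
$z = 23$ ($z = 3 + \left(5 \cdot 8 + 10 \left(-2\right)\right) = 3 + \left(40 - 20\right) = 3 + 20 = 23$)
$38 \cdot 13 z = 38 \cdot 13 \cdot 23 = 494 \cdot 23 = 11362$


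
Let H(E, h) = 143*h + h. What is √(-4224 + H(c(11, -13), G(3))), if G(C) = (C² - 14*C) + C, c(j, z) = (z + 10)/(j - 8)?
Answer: 4*I*√534 ≈ 92.434*I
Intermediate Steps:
c(j, z) = (10 + z)/(-8 + j)
G(C) = C² - 13*C
H(E, h) = 144*h
√(-4224 + H(c(11, -13), G(3))) = √(-4224 + 144*(3*(-13 + 3))) = √(-4224 + 144*(3*(-10))) = √(-4224 + 144*(-30)) = √(-4224 - 4320) = √(-8544) = 4*I*√534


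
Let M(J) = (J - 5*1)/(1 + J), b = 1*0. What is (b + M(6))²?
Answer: 1/49 ≈ 0.020408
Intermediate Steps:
b = 0
M(J) = (-5 + J)/(1 + J) (M(J) = (J - 5)/(1 + J) = (-5 + J)/(1 + J))
(b + M(6))² = (0 + (-5 + 6)/(1 + 6))² = (0 + 1/7)² = (0 + (⅐)*1)² = (0 + ⅐)² = (⅐)² = 1/49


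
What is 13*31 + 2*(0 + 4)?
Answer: 411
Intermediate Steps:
13*31 + 2*(0 + 4) = 403 + 2*4 = 403 + 8 = 411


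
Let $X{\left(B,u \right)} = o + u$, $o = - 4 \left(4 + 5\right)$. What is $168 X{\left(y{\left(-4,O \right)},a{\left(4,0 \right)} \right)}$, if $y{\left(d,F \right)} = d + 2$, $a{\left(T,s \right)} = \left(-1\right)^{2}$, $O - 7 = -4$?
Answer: $-5880$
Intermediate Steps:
$O = 3$ ($O = 7 - 4 = 3$)
$o = -36$ ($o = \left(-4\right) 9 = -36$)
$a{\left(T,s \right)} = 1$
$y{\left(d,F \right)} = 2 + d$
$X{\left(B,u \right)} = -36 + u$
$168 X{\left(y{\left(-4,O \right)},a{\left(4,0 \right)} \right)} = 168 \left(-36 + 1\right) = 168 \left(-35\right) = -5880$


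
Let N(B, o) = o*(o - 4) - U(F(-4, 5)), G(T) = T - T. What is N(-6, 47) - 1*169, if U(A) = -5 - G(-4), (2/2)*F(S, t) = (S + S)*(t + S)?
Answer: 1857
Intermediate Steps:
G(T) = 0
F(S, t) = 2*S*(S + t) (F(S, t) = (S + S)*(t + S) = (2*S)*(S + t) = 2*S*(S + t))
U(A) = -5 (U(A) = -5 - 1*0 = -5 + 0 = -5)
N(B, o) = 5 + o*(-4 + o) (N(B, o) = o*(o - 4) - 1*(-5) = o*(-4 + o) + 5 = 5 + o*(-4 + o))
N(-6, 47) - 1*169 = (5 + 47² - 4*47) - 1*169 = (5 + 2209 - 188) - 169 = 2026 - 169 = 1857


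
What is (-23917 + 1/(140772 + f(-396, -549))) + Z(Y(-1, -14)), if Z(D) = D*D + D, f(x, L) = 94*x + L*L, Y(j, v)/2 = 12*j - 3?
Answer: -9332859602/404949 ≈ -23047.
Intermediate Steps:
Y(j, v) = -6 + 24*j (Y(j, v) = 2*(12*j - 3) = 2*(-3 + 12*j) = -6 + 24*j)
f(x, L) = L² + 94*x (f(x, L) = 94*x + L² = L² + 94*x)
Z(D) = D + D² (Z(D) = D² + D = D + D²)
(-23917 + 1/(140772 + f(-396, -549))) + Z(Y(-1, -14)) = (-23917 + 1/(140772 + ((-549)² + 94*(-396)))) + (-6 + 24*(-1))*(1 + (-6 + 24*(-1))) = (-23917 + 1/(140772 + (301401 - 37224))) + (-6 - 24)*(1 + (-6 - 24)) = (-23917 + 1/(140772 + 264177)) - 30*(1 - 30) = (-23917 + 1/404949) - 30*(-29) = (-23917 + 1/404949) + 870 = -9685165232/404949 + 870 = -9332859602/404949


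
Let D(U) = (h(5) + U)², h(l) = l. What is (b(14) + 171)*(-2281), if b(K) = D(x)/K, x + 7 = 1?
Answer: -5462995/14 ≈ -3.9021e+5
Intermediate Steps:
x = -6 (x = -7 + 1 = -6)
D(U) = (5 + U)²
b(K) = 1/K (b(K) = (5 - 6)²/K = (-1)²/K = 1/K)
(b(14) + 171)*(-2281) = (1/14 + 171)*(-2281) = (2395/14)*(-2281) = -5462995/14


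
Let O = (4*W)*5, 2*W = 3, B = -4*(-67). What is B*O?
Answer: 8040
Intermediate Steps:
B = 268
W = 3/2 (W = (½)*3 = 3/2 ≈ 1.5000)
O = 30 (O = (4*(3/2))*5 = 6*5 = 30)
B*O = 268*30 = 8040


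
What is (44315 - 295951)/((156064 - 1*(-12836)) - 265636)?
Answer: 62909/24184 ≈ 2.6013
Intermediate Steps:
(44315 - 295951)/((156064 - 1*(-12836)) - 265636) = -251636/((156064 + 12836) - 265636) = -251636/(168900 - 265636) = -251636/(-96736) = -251636*(-1/96736) = 62909/24184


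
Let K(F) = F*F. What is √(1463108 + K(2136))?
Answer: 2*√1506401 ≈ 2454.7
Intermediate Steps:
K(F) = F²
√(1463108 + K(2136)) = √(1463108 + 2136²) = √(1463108 + 4562496) = √6025604 = 2*√1506401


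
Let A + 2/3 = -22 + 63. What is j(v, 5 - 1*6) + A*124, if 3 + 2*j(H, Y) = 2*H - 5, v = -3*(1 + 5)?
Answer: 14938/3 ≈ 4979.3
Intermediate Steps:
A = 121/3 (A = -⅔ + (-22 + 63) = -⅔ + 41 = 121/3 ≈ 40.333)
v = -18 (v = -3*6 = -18)
j(H, Y) = -4 + H (j(H, Y) = -3/2 + (2*H - 5)/2 = -3/2 + (-5 + 2*H)/2 = -3/2 + (-5/2 + H) = -4 + H)
j(v, 5 - 1*6) + A*124 = (-4 - 18) + (121/3)*124 = -22 + 15004/3 = 14938/3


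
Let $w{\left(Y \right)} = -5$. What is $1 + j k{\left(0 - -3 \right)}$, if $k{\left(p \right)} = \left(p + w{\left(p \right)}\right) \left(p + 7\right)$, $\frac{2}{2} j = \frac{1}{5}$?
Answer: $-3$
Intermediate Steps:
$j = \frac{1}{5} \approx 0.2$
$k{\left(p \right)} = \left(-5 + p\right) \left(7 + p\right)$ ($k{\left(p \right)} = \left(p - 5\right) \left(p + 7\right) = \left(-5 + p\right) \left(7 + p\right)$)
$1 + j k{\left(0 - -3 \right)} = 1 + \frac{-35 + \left(0 - -3\right)^{2} + 2 \left(0 - -3\right)}{5} = 1 + \frac{-35 + \left(0 + 3\right)^{2} + 2 \left(0 + 3\right)}{5} = 1 + \frac{-35 + 3^{2} + 2 \cdot 3}{5} = 1 + \frac{-35 + 9 + 6}{5} = 1 + \frac{1}{5} \left(-20\right) = 1 - 4 = -3$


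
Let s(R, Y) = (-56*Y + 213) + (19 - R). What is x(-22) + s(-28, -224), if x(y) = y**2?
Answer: 13288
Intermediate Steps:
s(R, Y) = 232 - R - 56*Y (s(R, Y) = (213 - 56*Y) + (19 - R) = 232 - R - 56*Y)
x(-22) + s(-28, -224) = (-22)**2 + (232 - 1*(-28) - 56*(-224)) = 484 + (232 + 28 + 12544) = 484 + 12804 = 13288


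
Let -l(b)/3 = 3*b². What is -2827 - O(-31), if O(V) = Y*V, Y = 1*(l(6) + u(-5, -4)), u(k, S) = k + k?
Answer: -13181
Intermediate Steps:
l(b) = -9*b²
u(k, S) = 2*k
Y = -334 (Y = 1*(-9*6² + 2*(-5)) = 1*(-9*36 - 10) = 1*(-324 - 10) = 1*(-334) = -334)
O(V) = -334*V
-2827 - O(-31) = -2827 - (-334)*(-31) = -2827 - 1*10354 = -2827 - 10354 = -13181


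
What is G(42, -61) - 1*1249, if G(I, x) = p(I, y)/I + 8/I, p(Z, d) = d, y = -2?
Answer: -8742/7 ≈ -1248.9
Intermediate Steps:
G(I, x) = 6/I (G(I, x) = -2/I + 8/I = 6/I)
G(42, -61) - 1*1249 = 6/42 - 1*1249 = 6*(1/42) - 1249 = 1/7 - 1249 = -8742/7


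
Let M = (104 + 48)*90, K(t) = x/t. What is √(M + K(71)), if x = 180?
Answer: 6*√1915935/71 ≈ 116.97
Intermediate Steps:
K(t) = 180/t
M = 13680 (M = 152*90 = 13680)
√(M + K(71)) = √(13680 + 180/71) = √(971460/71) = 6*√1915935/71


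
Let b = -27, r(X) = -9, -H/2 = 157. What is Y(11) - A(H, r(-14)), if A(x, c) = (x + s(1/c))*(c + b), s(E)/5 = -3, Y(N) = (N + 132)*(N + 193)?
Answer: 17328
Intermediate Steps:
H = -314 (H = -2*157 = -314)
Y(N) = (132 + N)*(193 + N)
s(E) = -15 (s(E) = 5*(-3) = -15)
A(x, c) = (-27 + c)*(-15 + x) (A(x, c) = (x - 15)*(c - 27) = (-15 + x)*(-27 + c) = (-27 + c)*(-15 + x))
Y(11) - A(H, r(-14)) = (25476 + 11² + 325*11) - (405 - 27*(-314) - 15*(-9) - 9*(-314)) = (25476 + 121 + 3575) - (405 + 8478 + 135 + 2826) = 29172 - 1*11844 = 29172 - 11844 = 17328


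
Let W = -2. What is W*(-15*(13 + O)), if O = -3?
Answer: 300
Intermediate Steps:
W*(-15*(13 + O)) = -(-30)*(13 - 3) = -(-30)*10 = -2*(-150) = 300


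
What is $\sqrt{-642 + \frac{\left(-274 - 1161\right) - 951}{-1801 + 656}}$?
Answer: $\frac{4 i \sqrt{52434130}}{1145} \approx 25.297 i$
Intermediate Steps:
$\sqrt{-642 + \frac{\left(-274 - 1161\right) - 951}{-1801 + 656}} = \sqrt{-642 + \frac{-1435 - 951}{-1145}} = \sqrt{-642 - - \frac{2386}{1145}} = \sqrt{-642 + \frac{2386}{1145}} = \sqrt{- \frac{732704}{1145}} = \frac{4 i \sqrt{52434130}}{1145}$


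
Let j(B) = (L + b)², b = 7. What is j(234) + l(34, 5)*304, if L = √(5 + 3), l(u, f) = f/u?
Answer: 1729/17 + 28*√2 ≈ 141.30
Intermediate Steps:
L = 2*√2 (L = √8 = 2*√2 ≈ 2.8284)
j(B) = (7 + 2*√2)² (j(B) = (2*√2 + 7)² = (7 + 2*√2)²)
j(234) + l(34, 5)*304 = (57 + 28*√2) + (5/34)*304 = (57 + 28*√2) + 760/17 = 1729/17 + 28*√2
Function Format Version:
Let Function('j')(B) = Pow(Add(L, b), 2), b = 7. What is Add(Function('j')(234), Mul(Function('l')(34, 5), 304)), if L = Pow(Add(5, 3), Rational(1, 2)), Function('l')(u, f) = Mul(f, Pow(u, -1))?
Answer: Add(Rational(1729, 17), Mul(28, Pow(2, Rational(1, 2)))) ≈ 141.30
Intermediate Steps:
L = Mul(2, Pow(2, Rational(1, 2))) (L = Pow(8, Rational(1, 2)) = Mul(2, Pow(2, Rational(1, 2))) ≈ 2.8284)
Function('j')(B) = Pow(Add(7, Mul(2, Pow(2, Rational(1, 2)))), 2) (Function('j')(B) = Pow(Add(Mul(2, Pow(2, Rational(1, 2))), 7), 2) = Pow(Add(7, Mul(2, Pow(2, Rational(1, 2)))), 2))
Add(Function('j')(234), Mul(Function('l')(34, 5), 304)) = Add(Add(57, Mul(28, Pow(2, Rational(1, 2)))), Mul(Mul(5, Pow(34, -1)), 304)) = Add(Add(57, Mul(28, Pow(2, Rational(1, 2)))), Mul(Mul(5, Rational(1, 34)), 304)) = Add(Add(57, Mul(28, Pow(2, Rational(1, 2)))), Mul(Rational(5, 34), 304)) = Add(Add(57, Mul(28, Pow(2, Rational(1, 2)))), Rational(760, 17)) = Add(Rational(1729, 17), Mul(28, Pow(2, Rational(1, 2))))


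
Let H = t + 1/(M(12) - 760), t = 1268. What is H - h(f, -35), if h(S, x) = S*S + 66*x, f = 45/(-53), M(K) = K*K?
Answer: 6189920623/1730344 ≈ 3577.3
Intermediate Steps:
M(K) = K**2
f = -45/53 (f = 45*(-1/53) = -45/53 ≈ -0.84906)
h(S, x) = S**2 + 66*x
H = 781087/616 (H = 1268 + 1/(12**2 - 760) = 1268 + 1/(144 - 760) = 1268 + 1/(-616) = 1268 - 1/616 = 781087/616 ≈ 1268.0)
H - h(f, -35) = 781087/616 - ((-45/53)**2 + 66*(-35)) = 781087/616 - (2025/2809 - 2310) = 781087/616 - 1*(-6486765/2809) = 781087/616 + 6486765/2809 = 6189920623/1730344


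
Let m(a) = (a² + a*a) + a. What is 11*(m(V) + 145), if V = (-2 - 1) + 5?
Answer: 1705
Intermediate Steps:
V = 2 (V = -3 + 5 = 2)
m(a) = a + 2*a² (m(a) = (a² + a²) + a = 2*a² + a = a + 2*a²)
11*(m(V) + 145) = 11*(2*(1 + 2*2) + 145) = 11*(2*(1 + 4) + 145) = 11*(2*5 + 145) = 11*(10 + 145) = 11*155 = 1705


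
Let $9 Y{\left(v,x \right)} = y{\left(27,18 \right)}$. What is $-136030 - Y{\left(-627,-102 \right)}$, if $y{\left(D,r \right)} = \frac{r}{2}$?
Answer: $-136031$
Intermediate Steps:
$y{\left(D,r \right)} = \frac{r}{2}$ ($y{\left(D,r \right)} = r \frac{1}{2} = \frac{r}{2}$)
$Y{\left(v,x \right)} = 1$ ($Y{\left(v,x \right)} = \frac{\frac{1}{2} \cdot 18}{9} = \frac{1}{9} \cdot 9 = 1$)
$-136030 - Y{\left(-627,-102 \right)} = -136030 - 1 = -136031$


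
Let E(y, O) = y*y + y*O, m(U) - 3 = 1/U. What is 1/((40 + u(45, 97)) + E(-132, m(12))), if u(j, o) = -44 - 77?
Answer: 1/16936 ≈ 5.9046e-5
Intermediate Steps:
m(U) = 3 + 1/U
u(j, o) = -121
E(y, O) = y**2 + O*y
1/((40 + u(45, 97)) + E(-132, m(12))) = 1/((40 - 121) - 132*((3 + 1/12) - 132)) = 1/(-81 - 132*((3 + 1/12) - 132)) = 1/(-81 - 132*(37/12 - 132)) = 1/(-81 - 132*(-1547/12)) = 1/(-81 + 17017) = 1/16936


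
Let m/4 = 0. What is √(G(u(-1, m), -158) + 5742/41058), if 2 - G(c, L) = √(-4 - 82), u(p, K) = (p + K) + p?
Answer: √(11133561 - 5202961*I*√86)/2281 ≈ 2.4142 - 1.9206*I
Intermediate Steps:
m = 0 (m = 4*0 = 0)
u(p, K) = K + 2*p (u(p, K) = (K + p) + p = K + 2*p)
G(c, L) = 2 - I*√86 (G(c, L) = 2 - √(-4 - 82) = 2 - √(-86) = 2 - I*√86)
√(G(u(-1, m), -158) + 5742/41058) = √((2 - I*√86) + 5742/41058) = √((2 - I*√86) + 5742*(1/41058)) = √((2 - I*√86) + 319/2281) = √(4881/2281 - I*√86)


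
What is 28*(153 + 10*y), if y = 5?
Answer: 5684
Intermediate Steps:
28*(153 + 10*y) = 28*(153 + 10*5) = 28*(153 + 50) = 28*203 = 5684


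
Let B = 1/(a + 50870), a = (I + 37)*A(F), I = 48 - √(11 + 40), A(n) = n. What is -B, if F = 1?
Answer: -16985/865470658 - √51/2596411974 ≈ -1.9628e-5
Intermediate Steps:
I = 48 - √51 ≈ 40.859
a = 85 - √51 (a = ((48 - √51) + 37)*1 = (85 - √51)*1 = 85 - √51 ≈ 77.859)
B = 1/(50955 - √51) (B = 1/((85 - √51) + 50870) = 1/(50955 - √51) ≈ 1.9628e-5)
-B = -(16985/865470658 + √51/2596411974) = -16985/865470658 - √51/2596411974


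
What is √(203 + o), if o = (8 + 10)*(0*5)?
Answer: √203 ≈ 14.248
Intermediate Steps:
o = 0 (o = 18*0 = 0)
√(203 + o) = √(203 + 0) = √203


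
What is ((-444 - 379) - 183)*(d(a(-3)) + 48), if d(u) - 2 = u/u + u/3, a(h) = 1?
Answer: -154924/3 ≈ -51641.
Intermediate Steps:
d(u) = 3 + u/3 (d(u) = 2 + (u/u + u/3) = 2 + (1 + u*(⅓)) = 2 + (1 + u/3) = 3 + u/3)
((-444 - 379) - 183)*(d(a(-3)) + 48) = ((-444 - 379) - 183)*((3 + (⅓)*1) + 48) = (-823 - 183)*((3 + ⅓) + 48) = -1006*(10/3 + 48) = -1006*154/3 = -154924/3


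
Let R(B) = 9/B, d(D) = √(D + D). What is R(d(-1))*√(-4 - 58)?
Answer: 9*√31 ≈ 50.110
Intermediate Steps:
d(D) = √2*√D (d(D) = √(2*D) = √2*√D)
R(d(-1))*√(-4 - 58) = (9/((√2*√(-1))))*√(-4 - 58) = (9/((√2*I)))*√(-62) = (9/((I*√2)))*(I*√62) = (9*(-I*√2/2))*(I*√62) = (-9*I*√2/2)*(I*√62) = 9*√31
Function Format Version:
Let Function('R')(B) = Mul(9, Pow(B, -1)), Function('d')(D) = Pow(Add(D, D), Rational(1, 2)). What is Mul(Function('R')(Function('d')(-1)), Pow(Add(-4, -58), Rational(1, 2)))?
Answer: Mul(9, Pow(31, Rational(1, 2))) ≈ 50.110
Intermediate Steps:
Function('d')(D) = Mul(Pow(2, Rational(1, 2)), Pow(D, Rational(1, 2))) (Function('d')(D) = Pow(Mul(2, D), Rational(1, 2)) = Mul(Pow(2, Rational(1, 2)), Pow(D, Rational(1, 2))))
Mul(Function('R')(Function('d')(-1)), Pow(Add(-4, -58), Rational(1, 2))) = Mul(Mul(9, Pow(Mul(Pow(2, Rational(1, 2)), Pow(-1, Rational(1, 2))), -1)), Pow(Add(-4, -58), Rational(1, 2))) = Mul(Mul(9, Pow(Mul(Pow(2, Rational(1, 2)), I), -1)), Pow(-62, Rational(1, 2))) = Mul(Mul(9, Pow(Mul(I, Pow(2, Rational(1, 2))), -1)), Mul(I, Pow(62, Rational(1, 2)))) = Mul(Mul(9, Mul(Rational(-1, 2), I, Pow(2, Rational(1, 2)))), Mul(I, Pow(62, Rational(1, 2)))) = Mul(Mul(Rational(-9, 2), I, Pow(2, Rational(1, 2))), Mul(I, Pow(62, Rational(1, 2)))) = Mul(9, Pow(31, Rational(1, 2)))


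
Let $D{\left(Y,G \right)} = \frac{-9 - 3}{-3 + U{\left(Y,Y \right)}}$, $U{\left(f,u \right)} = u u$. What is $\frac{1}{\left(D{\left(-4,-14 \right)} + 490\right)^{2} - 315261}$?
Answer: $- \frac{169}{12854945} \approx -1.3147 \cdot 10^{-5}$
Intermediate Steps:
$U{\left(f,u \right)} = u^{2}$
$D{\left(Y,G \right)} = - \frac{12}{-3 + Y^{2}}$ ($D{\left(Y,G \right)} = \frac{-9 - 3}{-3 + Y^{2}} = - \frac{12}{-3 + Y^{2}}$)
$\frac{1}{\left(D{\left(-4,-14 \right)} + 490\right)^{2} - 315261} = \frac{1}{\left(- \frac{12}{-3 + \left(-4\right)^{2}} + 490\right)^{2} - 315261} = \frac{1}{\left(- \frac{12}{-3 + 16} + 490\right)^{2} - 315261} = \frac{1}{\left(- \frac{12}{13} + 490\right)^{2} - 315261} = \frac{1}{\left(\frac{6358}{13}\right)^{2} - 315261} = \frac{1}{\frac{40424164}{169} - 315261} = \frac{1}{- \frac{12854945}{169}} = - \frac{169}{12854945}$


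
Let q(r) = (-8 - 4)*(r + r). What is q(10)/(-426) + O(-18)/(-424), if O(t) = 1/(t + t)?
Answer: 610631/1083744 ≈ 0.56345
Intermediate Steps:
O(t) = 1/(2*t)
q(r) = -24*r
q(10)/(-426) + O(-18)/(-424) = -24*10/(-426) + ((½)/(-18))/(-424) = -240*(-1/426) + ((½)*(-1/18))*(-1/424) = 40/71 - 1/36*(-1/424) = 40/71 + 1/15264 = 610631/1083744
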